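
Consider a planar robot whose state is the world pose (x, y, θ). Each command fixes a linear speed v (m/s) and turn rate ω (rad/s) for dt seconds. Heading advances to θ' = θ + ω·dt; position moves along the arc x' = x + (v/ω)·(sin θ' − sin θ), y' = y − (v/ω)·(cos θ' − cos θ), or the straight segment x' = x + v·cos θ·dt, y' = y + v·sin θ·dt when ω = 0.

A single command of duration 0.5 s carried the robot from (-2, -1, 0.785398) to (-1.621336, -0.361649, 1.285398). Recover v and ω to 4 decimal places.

Δθ = 1.285398 − 0.785398 = 0.500000
ω = Δθ/dt = 0.500000/0.5 = 1.0000
R = −Δy/(cos θ' − cos θ) = 1.5000
v = R·ω = 1.5000·1.0000 = 1.5000

v = 1.5000, ω = 1.0000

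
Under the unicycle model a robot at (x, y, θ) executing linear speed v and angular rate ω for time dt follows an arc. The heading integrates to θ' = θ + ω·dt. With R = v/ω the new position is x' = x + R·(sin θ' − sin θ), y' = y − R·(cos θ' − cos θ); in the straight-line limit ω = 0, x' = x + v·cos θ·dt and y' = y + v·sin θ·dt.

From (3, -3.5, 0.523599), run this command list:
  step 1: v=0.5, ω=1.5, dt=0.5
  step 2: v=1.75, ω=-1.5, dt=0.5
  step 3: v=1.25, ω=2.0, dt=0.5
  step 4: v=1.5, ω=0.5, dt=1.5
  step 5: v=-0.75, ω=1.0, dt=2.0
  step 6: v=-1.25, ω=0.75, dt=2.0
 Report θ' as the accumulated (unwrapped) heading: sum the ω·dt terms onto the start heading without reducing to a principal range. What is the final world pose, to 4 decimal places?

(3.8440, 2.2813, 5.7736)

step 1: θ'=1.2736 (R=0.3333) → pose (3.1521, -3.3089, 1.2736)
step 2: θ'=0.5236 (R=-1.1667) → pose (3.6842, -2.6402, 0.5236)
step 3: θ'=1.5236 (R=0.6250) → pose (3.9960, -2.1284, 1.5236)
step 4: θ'=2.2736 (R=3.0000) → pose (3.2885, -0.0478, 2.2736)
step 5: θ'=4.2736 (R=-0.7500) → pose (4.5397, 0.1183, 4.2736)
step 6: θ'=5.7736 (R=-1.6667) → pose (3.8440, 2.2813, 5.7736)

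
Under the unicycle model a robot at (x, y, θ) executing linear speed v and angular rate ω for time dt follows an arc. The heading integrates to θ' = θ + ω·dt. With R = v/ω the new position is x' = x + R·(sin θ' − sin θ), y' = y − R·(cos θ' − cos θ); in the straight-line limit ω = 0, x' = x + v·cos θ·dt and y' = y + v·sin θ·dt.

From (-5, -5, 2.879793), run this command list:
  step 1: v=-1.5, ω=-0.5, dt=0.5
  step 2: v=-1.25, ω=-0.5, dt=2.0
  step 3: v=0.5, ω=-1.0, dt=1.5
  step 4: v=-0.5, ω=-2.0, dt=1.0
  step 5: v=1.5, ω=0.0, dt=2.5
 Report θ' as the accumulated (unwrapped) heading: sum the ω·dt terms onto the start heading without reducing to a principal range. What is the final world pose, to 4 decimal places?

(-3.9788, -10.0507, -1.8702)

step 1: θ'=2.6298 (R=3.0000) → pose (-4.3072, -5.2822, 2.6298)
step 2: θ'=1.6298 (R=2.5000) → pose (-3.0359, -7.3144, 1.6298)
step 3: θ'=0.1298 (R=-0.5000) → pose (-2.6015, -6.7892, 0.1298)
step 4: θ'=-1.8702 (R=0.2500) → pose (-2.8728, -6.4675, -1.8702)
step 5: θ'=-1.8702 (straight) → pose (-3.9788, -10.0507, -1.8702)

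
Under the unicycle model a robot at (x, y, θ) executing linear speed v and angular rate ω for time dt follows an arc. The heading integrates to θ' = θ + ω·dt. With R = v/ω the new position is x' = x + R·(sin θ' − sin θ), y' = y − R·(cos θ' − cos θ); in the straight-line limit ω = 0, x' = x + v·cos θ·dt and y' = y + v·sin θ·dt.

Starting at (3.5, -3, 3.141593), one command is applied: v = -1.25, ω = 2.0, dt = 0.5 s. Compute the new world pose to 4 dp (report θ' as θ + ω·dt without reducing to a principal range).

θ' = 3.1416 + 2.0·0.5 = 4.1416
R = v/ω = -1.25/2.0 = -0.6250
x' = 3.5 + -0.6250·(sin 4.1416 − sin 3.1416) = 4.0259
y' = -3 − -0.6250·(cos 4.1416 − cos 3.1416) = -2.7127

(4.0259, -2.7127, 4.1416)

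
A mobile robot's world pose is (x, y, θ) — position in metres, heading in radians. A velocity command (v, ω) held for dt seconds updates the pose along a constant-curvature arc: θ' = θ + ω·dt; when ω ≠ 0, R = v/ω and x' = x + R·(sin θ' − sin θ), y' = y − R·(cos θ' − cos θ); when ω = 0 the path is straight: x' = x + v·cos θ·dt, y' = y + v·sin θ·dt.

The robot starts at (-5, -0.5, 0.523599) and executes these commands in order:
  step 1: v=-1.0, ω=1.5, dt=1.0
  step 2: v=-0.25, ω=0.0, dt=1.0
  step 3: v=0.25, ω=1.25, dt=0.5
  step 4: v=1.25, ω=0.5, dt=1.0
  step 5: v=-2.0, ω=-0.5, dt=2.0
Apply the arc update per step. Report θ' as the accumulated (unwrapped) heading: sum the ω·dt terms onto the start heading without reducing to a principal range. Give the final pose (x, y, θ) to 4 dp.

step 1: θ'=2.0236 (R=-0.6667) → pose (-5.2661, -1.3690, 2.0236)
step 2: θ'=2.0236 (straight) → pose (-5.1568, -1.5938, 2.0236)
step 3: θ'=2.6486 (R=0.2000) → pose (-5.2420, -1.5051, 2.6486)
step 4: θ'=3.1486 (R=2.5000) → pose (-6.4426, -1.2075, 3.1486)
step 5: θ'=2.1486 (R=4.0000) → pose (-3.0640, -3.0227, 2.1486)

(-3.0640, -3.0227, 2.1486)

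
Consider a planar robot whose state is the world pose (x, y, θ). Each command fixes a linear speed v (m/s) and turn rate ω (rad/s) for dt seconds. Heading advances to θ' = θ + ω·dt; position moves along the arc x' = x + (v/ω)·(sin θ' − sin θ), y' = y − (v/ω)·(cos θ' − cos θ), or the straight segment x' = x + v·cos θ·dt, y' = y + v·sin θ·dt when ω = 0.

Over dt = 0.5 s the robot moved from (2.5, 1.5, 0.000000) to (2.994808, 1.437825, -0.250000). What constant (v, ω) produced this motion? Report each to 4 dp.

v = 1.0000, ω = -0.5000

Δθ = -0.250000 − 0.000000 = -0.250000
ω = Δθ/dt = -0.250000/0.5 = -0.5000
R = Δx/(sin θ' − sin θ) = -2.0000
v = R·ω = -2.0000·-0.5000 = 1.0000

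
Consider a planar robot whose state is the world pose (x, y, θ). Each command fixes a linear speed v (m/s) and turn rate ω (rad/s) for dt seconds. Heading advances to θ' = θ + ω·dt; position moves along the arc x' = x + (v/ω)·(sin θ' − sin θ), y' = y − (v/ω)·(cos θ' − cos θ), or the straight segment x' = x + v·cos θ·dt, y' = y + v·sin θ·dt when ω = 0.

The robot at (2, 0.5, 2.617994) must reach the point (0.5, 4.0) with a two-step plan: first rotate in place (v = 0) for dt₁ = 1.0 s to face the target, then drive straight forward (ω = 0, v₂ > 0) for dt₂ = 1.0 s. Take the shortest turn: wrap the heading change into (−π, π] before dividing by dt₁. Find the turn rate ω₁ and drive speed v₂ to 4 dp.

ω₁ = -0.6423, v₂ = 3.8079

heading to target = atan2(4−0.5, 0.5−2) = 1.9757
Δθ = wrap(1.9757 − 2.6180) = -0.6423; ω₁ = Δθ/dt₁ = -0.6423
distance = √((0.5−2)² + (4−0.5)²) = 3.8079; v₂ = distance/dt₂ = 3.8079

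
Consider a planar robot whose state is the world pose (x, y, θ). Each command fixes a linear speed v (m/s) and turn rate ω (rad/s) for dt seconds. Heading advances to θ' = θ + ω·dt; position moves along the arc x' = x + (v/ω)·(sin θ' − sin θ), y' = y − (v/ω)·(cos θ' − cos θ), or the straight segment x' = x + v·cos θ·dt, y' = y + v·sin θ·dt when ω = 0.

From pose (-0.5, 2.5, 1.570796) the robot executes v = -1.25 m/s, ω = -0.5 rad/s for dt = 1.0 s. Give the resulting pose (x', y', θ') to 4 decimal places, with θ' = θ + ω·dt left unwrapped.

θ' = 1.5708 + -0.5·1.0 = 1.0708
R = v/ω = -1.25/-0.5 = 2.5000
x' = -0.5 + 2.5000·(sin 1.0708 − sin 1.5708) = -0.8060
y' = 2.5 − 2.5000·(cos 1.0708 − cos 1.5708) = 1.3014

(-0.8060, 1.3014, 1.0708)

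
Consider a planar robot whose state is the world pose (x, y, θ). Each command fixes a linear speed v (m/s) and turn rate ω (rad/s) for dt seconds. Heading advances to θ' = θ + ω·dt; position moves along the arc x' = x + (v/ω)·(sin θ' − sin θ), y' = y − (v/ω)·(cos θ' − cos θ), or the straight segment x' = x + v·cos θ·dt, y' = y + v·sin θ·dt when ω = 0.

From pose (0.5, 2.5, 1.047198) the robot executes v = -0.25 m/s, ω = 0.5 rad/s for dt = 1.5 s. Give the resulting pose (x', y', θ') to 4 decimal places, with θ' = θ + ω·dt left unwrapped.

θ' = 1.0472 + 0.5·1.5 = 1.7972
R = v/ω = -0.25/0.5 = -0.5000
x' = 0.5 + -0.5000·(sin 1.7972 − sin 1.0472) = 0.4458
y' = 2.5 − -0.5000·(cos 1.7972 − cos 1.0472) = 2.1378

(0.4458, 2.1378, 1.7972)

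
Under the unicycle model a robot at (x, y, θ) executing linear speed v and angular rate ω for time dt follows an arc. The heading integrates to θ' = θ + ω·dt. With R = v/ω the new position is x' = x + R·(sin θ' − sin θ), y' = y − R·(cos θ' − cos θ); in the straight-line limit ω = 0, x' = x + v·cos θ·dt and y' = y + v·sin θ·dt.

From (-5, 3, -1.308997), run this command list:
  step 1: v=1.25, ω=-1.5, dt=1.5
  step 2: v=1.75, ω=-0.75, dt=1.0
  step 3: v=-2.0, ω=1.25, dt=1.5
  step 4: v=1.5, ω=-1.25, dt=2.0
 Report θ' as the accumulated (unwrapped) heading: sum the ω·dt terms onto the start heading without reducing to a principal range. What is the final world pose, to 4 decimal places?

step 1: θ'=-3.5590 (R=-0.8333) → pose (-6.1428, 2.0225, -3.5590)
step 2: θ'=-4.3090 (R=-2.3333) → pose (-7.3429, 3.2396, -4.3090)
step 3: θ'=-2.4340 (R=-1.6000) → pose (-4.8313, 2.6518, -2.4340)
step 4: θ'=-4.9340 (R=-1.2000) → pose (-6.7820, 3.8275, -4.9340)

(-6.7820, 3.8275, -4.9340)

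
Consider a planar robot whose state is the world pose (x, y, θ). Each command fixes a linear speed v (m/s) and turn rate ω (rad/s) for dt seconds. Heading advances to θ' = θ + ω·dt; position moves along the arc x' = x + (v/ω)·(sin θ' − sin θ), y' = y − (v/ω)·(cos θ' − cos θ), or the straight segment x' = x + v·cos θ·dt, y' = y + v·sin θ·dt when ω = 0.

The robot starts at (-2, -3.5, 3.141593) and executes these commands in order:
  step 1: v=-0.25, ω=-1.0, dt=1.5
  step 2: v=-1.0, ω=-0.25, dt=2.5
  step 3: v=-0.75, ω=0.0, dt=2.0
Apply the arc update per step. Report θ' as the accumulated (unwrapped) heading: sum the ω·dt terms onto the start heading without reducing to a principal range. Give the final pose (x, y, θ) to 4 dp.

step 1: θ'=1.6416 (R=0.2500) → pose (-1.7506, -3.7323, 1.6416)
step 2: θ'=1.0166 (R=4.0000) → pose (-2.3393, -6.1203, 1.0166)
step 3: θ'=1.0166 (straight) → pose (-3.1287, -7.3958, 1.0166)

(-3.1287, -7.3958, 1.0166)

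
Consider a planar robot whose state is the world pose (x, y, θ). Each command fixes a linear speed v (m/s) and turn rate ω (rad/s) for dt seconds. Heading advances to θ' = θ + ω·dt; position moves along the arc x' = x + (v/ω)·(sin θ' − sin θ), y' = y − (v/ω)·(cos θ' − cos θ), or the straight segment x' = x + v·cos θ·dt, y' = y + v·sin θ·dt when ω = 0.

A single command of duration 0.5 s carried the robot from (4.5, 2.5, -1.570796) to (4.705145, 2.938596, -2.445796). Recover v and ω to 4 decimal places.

Δθ = -2.445796 − -1.570796 = -0.875000
ω = Δθ/dt = -0.875000/0.5 = -1.7500
R = −Δy/(cos θ' − cos θ) = 0.5714
v = R·ω = 0.5714·-1.7500 = -1.0000

v = -1.0000, ω = -1.7500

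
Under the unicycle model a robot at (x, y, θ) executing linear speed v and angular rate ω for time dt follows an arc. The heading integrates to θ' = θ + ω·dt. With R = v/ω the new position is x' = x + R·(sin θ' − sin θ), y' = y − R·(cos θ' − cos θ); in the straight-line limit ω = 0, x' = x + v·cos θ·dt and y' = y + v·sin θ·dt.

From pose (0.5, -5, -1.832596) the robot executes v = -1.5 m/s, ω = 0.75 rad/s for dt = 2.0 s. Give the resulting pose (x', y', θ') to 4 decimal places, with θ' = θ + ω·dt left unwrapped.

(-0.7789, -2.5920, -0.3326)

θ' = -1.8326 + 0.75·2.0 = -0.3326
R = v/ω = -1.5/0.75 = -2.0000
x' = 0.5 + -2.0000·(sin -0.3326 − sin -1.8326) = -0.7789
y' = -5 − -2.0000·(cos -0.3326 − cos -1.8326) = -2.5920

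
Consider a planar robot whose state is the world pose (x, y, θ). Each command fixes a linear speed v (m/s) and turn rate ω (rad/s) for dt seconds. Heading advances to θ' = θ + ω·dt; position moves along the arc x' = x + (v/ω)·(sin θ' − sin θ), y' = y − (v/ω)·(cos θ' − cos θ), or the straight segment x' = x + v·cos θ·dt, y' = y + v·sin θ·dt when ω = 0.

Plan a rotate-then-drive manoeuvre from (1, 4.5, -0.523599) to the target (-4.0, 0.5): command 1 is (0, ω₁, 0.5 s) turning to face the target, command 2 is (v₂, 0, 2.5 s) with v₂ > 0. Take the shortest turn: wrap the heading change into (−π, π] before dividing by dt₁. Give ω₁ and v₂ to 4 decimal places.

heading to target = atan2(0.5−4.5, -4−1) = -2.4669
Δθ = wrap(-2.4669 − -0.5236) = -1.9433; ω₁ = Δθ/dt₁ = -3.8865
distance = √((-4−1)² + (0.5−4.5)²) = 6.4031; v₂ = distance/dt₂ = 2.5612

ω₁ = -3.8865, v₂ = 2.5612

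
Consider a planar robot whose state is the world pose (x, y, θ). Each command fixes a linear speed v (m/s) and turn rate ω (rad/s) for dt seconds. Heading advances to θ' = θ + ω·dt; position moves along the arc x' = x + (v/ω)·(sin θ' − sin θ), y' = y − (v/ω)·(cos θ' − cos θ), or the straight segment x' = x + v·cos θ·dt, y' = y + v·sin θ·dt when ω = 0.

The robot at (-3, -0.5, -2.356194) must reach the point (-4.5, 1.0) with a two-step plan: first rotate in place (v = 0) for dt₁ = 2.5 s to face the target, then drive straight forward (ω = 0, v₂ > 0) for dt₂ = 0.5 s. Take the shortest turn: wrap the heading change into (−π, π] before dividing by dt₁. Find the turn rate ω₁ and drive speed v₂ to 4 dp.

heading to target = atan2(1−-0.5, -4.5−-3) = 2.3562
Δθ = wrap(2.3562 − -2.3562) = -1.5708; ω₁ = Δθ/dt₁ = -0.6283
distance = √((-4.5−-3)² + (1−-0.5)²) = 2.1213; v₂ = distance/dt₂ = 4.2426

ω₁ = -0.6283, v₂ = 4.2426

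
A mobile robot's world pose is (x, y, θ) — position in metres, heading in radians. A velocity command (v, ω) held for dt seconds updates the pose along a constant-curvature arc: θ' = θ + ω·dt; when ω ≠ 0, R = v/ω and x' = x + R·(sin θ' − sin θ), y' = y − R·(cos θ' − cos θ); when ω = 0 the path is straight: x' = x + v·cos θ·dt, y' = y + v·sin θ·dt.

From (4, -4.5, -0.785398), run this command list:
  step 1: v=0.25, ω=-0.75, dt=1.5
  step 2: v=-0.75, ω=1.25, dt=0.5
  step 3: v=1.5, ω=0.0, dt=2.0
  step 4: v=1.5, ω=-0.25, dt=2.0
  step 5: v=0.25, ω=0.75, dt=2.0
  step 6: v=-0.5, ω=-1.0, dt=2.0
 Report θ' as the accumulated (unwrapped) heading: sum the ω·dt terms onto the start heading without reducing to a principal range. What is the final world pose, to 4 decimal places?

(5.0332, -9.9070, -2.2854)

step 1: θ'=-1.9104 (R=-0.3333) → pose (4.0786, -4.8467, -1.9104)
step 2: θ'=-1.2854 (R=-0.6000) → pose (4.0886, -4.4779, -1.2854)
step 3: θ'=-1.2854 (straight) → pose (4.9332, -7.3566, -1.2854)
step 4: θ'=-1.7854 (R=-6.0000) → pose (5.0383, -10.3236, -1.7854)
step 5: θ'=-0.2854 (R=0.3333) → pose (5.2701, -10.7144, -0.2854)
step 6: θ'=-2.2854 (R=0.5000) → pose (5.0332, -9.9070, -2.2854)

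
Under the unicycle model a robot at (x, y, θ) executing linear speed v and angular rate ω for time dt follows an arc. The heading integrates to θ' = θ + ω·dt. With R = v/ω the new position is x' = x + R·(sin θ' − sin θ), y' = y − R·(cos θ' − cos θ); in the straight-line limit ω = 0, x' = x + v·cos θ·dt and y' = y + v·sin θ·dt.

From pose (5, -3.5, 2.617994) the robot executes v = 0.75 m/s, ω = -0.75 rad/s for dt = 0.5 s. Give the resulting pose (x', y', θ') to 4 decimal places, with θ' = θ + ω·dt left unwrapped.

θ' = 2.6180 + -0.75·0.5 = 2.2430
R = v/ω = 0.75/-0.75 = -1.0000
x' = 5 + -1.0000·(sin 2.2430 − sin 2.6180) = 4.7175
y' = -3.5 − -1.0000·(cos 2.2430 − cos 2.6180) = -3.2567

(4.7175, -3.2567, 2.2430)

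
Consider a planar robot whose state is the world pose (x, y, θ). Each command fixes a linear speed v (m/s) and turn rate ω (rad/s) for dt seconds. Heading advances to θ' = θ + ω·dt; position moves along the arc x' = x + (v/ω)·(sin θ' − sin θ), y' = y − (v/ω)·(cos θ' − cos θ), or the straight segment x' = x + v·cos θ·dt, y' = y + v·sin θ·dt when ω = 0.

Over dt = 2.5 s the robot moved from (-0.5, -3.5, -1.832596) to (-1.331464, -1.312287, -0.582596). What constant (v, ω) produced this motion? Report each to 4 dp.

Δθ = -0.582596 − -1.832596 = 1.250000
ω = Δθ/dt = 1.250000/2.5 = 0.5000
R = −Δy/(cos θ' − cos θ) = -2.0000
v = R·ω = -2.0000·0.5000 = -1.0000

v = -1.0000, ω = 0.5000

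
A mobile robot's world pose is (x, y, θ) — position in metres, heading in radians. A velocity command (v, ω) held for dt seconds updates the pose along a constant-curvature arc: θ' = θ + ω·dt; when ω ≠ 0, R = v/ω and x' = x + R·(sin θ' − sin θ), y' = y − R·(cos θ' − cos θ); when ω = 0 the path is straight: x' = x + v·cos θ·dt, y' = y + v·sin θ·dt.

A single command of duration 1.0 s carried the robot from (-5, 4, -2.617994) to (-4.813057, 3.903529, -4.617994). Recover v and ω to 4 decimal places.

v = -0.2500, ω = -2.0000

Δθ = -4.617994 − -2.617994 = -2.000000
ω = Δθ/dt = -2.000000/1.0 = -2.0000
R = Δx/(sin θ' − sin θ) = 0.1250
v = R·ω = 0.1250·-2.0000 = -0.2500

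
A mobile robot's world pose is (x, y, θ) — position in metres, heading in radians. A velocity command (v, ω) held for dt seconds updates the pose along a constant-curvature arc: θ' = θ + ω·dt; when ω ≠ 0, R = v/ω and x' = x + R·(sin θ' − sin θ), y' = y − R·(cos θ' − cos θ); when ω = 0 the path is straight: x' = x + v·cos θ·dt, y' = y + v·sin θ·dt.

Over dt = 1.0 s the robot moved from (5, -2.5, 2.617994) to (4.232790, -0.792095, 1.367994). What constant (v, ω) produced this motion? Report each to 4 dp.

v = 2.0000, ω = -1.2500

Δθ = 1.367994 − 2.617994 = -1.250000
ω = Δθ/dt = -1.250000/1.0 = -1.2500
R = −Δy/(cos θ' − cos θ) = -1.6000
v = R·ω = -1.6000·-1.2500 = 2.0000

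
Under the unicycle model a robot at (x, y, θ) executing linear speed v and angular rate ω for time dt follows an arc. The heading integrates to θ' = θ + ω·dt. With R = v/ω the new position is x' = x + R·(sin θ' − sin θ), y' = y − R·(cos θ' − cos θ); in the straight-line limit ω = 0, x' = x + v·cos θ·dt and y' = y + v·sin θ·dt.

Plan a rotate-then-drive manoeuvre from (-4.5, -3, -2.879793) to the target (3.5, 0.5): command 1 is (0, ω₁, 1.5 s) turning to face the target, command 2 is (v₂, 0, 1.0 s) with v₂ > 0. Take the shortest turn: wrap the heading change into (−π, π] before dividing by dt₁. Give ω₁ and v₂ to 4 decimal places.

heading to target = atan2(0.5−-3, 3.5−-4.5) = 0.4124
Δθ = wrap(0.4124 − -2.8798) = -2.9910; ω₁ = Δθ/dt₁ = -1.9940
distance = √((3.5−-4.5)² + (0.5−-3)²) = 8.7321; v₂ = distance/dt₂ = 8.7321

ω₁ = -1.9940, v₂ = 8.7321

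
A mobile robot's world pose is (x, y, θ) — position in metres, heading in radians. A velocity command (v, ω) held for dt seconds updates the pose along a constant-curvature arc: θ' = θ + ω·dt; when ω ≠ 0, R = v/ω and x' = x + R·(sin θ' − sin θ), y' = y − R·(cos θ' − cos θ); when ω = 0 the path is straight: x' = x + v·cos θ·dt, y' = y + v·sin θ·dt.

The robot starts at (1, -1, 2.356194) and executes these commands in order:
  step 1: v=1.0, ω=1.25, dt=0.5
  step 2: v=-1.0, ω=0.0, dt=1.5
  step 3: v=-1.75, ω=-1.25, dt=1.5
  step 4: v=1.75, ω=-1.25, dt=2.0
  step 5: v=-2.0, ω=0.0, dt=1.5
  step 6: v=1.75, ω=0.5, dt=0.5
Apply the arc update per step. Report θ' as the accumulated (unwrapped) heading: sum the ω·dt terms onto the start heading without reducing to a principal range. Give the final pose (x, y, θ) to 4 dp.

step 1: θ'=2.9812 (R=0.8000) → pose (0.5621, -0.7760, 2.9812)
step 2: θ'=2.9812 (straight) → pose (2.0428, -1.0155, 2.9812)
step 3: θ'=1.1062 (R=1.4000) → pose (3.0708, -3.0248, 1.1062)
step 4: θ'=-1.3938 (R=-1.4000) → pose (5.7006, -3.4056, -1.3938)
step 5: θ'=-1.3938 (straight) → pose (5.1724, -0.4525, -1.3938)
step 6: θ'=-1.1438 (R=3.5000) → pose (5.4319, -1.2857, -1.1438)

(5.4319, -1.2857, -1.1438)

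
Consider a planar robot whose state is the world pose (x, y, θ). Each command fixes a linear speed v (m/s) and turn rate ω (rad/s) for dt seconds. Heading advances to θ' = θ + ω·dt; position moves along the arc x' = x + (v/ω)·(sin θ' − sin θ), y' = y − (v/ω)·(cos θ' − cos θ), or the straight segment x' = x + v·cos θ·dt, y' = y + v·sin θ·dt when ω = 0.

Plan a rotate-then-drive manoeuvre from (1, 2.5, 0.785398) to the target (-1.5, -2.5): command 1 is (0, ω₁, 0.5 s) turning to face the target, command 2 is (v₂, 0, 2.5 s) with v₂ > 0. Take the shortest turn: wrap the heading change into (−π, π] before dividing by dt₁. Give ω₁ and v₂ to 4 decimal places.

ω₁ = -5.6397, v₂ = 2.2361

heading to target = atan2(-2.5−2.5, -1.5−1) = -2.0344
Δθ = wrap(-2.0344 − 0.7854) = -2.8198; ω₁ = Δθ/dt₁ = -5.6397
distance = √((-1.5−1)² + (-2.5−2.5)²) = 5.5902; v₂ = distance/dt₂ = 2.2361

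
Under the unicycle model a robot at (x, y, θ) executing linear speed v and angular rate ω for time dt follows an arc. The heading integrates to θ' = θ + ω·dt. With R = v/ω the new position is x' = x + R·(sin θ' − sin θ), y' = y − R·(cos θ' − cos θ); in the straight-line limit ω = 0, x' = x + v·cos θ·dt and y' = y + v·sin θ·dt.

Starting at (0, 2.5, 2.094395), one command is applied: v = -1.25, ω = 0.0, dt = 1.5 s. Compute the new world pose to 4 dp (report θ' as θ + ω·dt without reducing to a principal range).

(0.9375, 0.8762, 2.0944)

θ' = 2.0944 + 0.0·1.5 = 2.0944
ω = 0 → straight: x' = 0 + -1.25·cos(2.0944)·1.5 = 0.9375
y' = 2.5 + -1.25·sin(2.0944)·1.5 = 0.8762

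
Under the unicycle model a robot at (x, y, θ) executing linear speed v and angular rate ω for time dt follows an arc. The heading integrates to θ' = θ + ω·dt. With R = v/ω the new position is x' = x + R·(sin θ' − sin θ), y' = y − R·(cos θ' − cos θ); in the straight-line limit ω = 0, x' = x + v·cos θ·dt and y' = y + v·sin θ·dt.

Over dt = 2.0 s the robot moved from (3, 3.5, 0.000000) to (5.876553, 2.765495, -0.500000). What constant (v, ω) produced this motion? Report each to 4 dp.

Δθ = -0.500000 − 0.000000 = -0.500000
ω = Δθ/dt = -0.500000/2.0 = -0.2500
R = Δx/(sin θ' − sin θ) = -6.0000
v = R·ω = -6.0000·-0.2500 = 1.5000

v = 1.5000, ω = -0.2500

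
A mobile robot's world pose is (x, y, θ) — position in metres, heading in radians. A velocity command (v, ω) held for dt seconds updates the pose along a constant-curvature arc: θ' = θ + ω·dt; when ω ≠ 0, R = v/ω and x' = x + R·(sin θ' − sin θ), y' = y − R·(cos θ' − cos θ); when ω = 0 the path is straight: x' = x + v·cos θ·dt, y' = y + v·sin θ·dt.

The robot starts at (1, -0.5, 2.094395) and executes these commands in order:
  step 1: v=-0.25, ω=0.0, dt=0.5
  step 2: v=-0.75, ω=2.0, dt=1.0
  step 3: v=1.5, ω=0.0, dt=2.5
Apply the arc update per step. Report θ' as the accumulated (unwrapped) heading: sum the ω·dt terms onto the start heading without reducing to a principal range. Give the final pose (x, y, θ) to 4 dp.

step 1: θ'=2.0944 (straight) → pose (1.0625, -0.6083, 2.0944)
step 2: θ'=4.0944 (R=-0.3750) → pose (1.6929, -0.6380, 4.0944)
step 3: θ'=4.0944 (straight) → pose (-0.4799, -3.6944, 4.0944)

(-0.4799, -3.6944, 4.0944)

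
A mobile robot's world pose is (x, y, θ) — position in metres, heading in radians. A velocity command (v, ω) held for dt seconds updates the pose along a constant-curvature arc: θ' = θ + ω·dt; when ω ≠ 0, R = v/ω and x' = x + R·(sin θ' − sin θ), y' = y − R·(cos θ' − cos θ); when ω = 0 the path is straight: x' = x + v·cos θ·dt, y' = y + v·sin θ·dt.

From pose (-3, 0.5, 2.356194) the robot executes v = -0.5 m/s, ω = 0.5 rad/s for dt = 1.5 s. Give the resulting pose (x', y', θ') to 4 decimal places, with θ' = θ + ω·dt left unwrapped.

θ' = 2.3562 + 0.5·1.5 = 3.1062
R = v/ω = -0.5/0.5 = -1.0000
x' = -3 + -1.0000·(sin 3.1062 − sin 2.3562) = -2.3283
y' = 0.5 − -1.0000·(cos 3.1062 − cos 2.3562) = 0.2077

(-2.3283, 0.2077, 3.1062)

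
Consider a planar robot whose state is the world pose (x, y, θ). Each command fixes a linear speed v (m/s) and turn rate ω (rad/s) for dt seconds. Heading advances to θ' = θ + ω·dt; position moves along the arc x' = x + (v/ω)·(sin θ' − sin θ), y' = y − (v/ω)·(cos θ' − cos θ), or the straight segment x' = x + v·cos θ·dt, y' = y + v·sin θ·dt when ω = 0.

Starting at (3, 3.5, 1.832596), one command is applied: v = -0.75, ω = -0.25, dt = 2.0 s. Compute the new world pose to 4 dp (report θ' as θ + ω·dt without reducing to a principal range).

θ' = 1.8326 + -0.25·2.0 = 1.3326
R = v/ω = -0.75/-0.25 = 3.0000
x' = 3 + 3.0000·(sin 1.3326 − sin 1.8326) = 3.0175
y' = 3.5 − 3.0000·(cos 1.3326 − cos 1.8326) = 2.0157

(3.0175, 2.0157, 1.3326)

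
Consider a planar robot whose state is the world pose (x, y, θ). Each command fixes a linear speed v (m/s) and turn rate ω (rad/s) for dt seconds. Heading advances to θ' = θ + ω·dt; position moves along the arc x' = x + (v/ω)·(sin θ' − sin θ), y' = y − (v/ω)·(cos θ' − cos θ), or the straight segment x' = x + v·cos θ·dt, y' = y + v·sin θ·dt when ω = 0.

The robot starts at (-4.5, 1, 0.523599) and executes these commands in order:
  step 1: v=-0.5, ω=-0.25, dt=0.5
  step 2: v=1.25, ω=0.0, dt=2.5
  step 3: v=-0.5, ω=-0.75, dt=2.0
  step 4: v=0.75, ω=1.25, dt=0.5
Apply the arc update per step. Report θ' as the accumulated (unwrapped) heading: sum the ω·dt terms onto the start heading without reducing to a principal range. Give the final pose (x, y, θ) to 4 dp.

step 1: θ'=0.3986 (R=2.0000) → pose (-4.7237, 0.8888, 0.3986)
step 2: θ'=0.3986 (straight) → pose (-1.8437, 2.1017, 0.3986)
step 3: θ'=-1.1014 (R=0.6667) → pose (-2.6970, 2.4146, -1.1014)
step 4: θ'=-0.4764 (R=0.6000) → pose (-2.4371, 2.1528, -0.4764)

(-2.4371, 2.1528, -0.4764)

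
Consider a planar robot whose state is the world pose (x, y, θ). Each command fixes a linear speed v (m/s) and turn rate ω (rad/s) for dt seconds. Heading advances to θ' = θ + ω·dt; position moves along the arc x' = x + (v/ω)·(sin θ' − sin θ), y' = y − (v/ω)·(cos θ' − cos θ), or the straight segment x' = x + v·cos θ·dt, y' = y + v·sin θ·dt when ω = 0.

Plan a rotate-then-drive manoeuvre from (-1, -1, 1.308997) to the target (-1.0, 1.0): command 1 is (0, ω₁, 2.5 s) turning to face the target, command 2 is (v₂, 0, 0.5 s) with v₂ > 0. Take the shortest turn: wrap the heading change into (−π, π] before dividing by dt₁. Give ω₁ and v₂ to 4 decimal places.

ω₁ = 0.1047, v₂ = 4.0000

heading to target = atan2(1−-1, -1−-1) = 1.5708
Δθ = wrap(1.5708 − 1.3090) = 0.2618; ω₁ = Δθ/dt₁ = 0.1047
distance = √((-1−-1)² + (1−-1)²) = 2.0000; v₂ = distance/dt₂ = 4.0000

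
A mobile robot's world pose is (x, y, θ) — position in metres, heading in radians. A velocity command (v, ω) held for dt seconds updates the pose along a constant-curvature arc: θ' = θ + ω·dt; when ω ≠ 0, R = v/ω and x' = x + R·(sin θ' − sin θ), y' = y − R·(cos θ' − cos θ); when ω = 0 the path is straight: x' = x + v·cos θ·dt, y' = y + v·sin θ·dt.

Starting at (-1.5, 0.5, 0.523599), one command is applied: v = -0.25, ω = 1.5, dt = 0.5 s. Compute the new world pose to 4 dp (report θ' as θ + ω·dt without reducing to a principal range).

(-1.5760, 0.4045, 1.2736)

θ' = 0.5236 + 1.5·0.5 = 1.2736
R = v/ω = -0.25/1.5 = -0.1667
x' = -1.5 + -0.1667·(sin 1.2736 − sin 0.5236) = -1.5760
y' = 0.5 − -0.1667·(cos 1.2736 − cos 0.5236) = 0.4045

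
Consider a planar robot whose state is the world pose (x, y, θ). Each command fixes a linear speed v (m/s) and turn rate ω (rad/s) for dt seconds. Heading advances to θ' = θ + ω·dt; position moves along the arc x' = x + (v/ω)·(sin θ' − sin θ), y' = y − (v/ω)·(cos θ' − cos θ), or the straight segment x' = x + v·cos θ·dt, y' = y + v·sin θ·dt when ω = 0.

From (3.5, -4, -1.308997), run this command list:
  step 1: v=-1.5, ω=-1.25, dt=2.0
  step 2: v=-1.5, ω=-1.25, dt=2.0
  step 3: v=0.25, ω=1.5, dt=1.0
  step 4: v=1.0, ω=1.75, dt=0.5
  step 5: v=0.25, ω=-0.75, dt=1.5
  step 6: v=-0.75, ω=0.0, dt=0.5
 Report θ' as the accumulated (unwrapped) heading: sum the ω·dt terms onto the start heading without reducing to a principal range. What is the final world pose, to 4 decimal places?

(4.4329, -4.2876, -5.0590)

step 1: θ'=-3.8090 (R=1.2000) → pose (5.4019, -2.7469, -3.8090)
step 2: θ'=-6.3090 (R=1.2000) → pose (4.6281, -4.8890, -6.3090)
step 3: θ'=-4.8090 (R=0.1667) → pose (4.7983, -4.7385, -4.8090)
step 4: θ'=-3.9340 (R=0.5714) → pose (4.6364, -4.2821, -3.9340)
step 5: θ'=-5.0590 (R=-0.3333) → pose (4.5603, -3.9349, -5.0590)
step 6: θ'=-5.0590 (straight) → pose (4.4329, -4.2876, -5.0590)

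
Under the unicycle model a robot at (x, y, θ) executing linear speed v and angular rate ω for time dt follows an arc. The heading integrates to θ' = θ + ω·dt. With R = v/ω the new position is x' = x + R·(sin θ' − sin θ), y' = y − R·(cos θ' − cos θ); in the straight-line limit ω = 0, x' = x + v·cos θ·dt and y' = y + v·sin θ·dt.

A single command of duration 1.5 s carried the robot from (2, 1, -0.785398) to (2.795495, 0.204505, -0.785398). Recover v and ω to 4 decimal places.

v = 0.7500, ω = 0.0000

Δθ = -0.785398 − -0.785398 = 0.000000
ω = Δθ/dt = 0.000000/1.5 = 0.0000
ω = 0 → v = (Δx·cos θ + Δy·sin θ)/dt = 0.7500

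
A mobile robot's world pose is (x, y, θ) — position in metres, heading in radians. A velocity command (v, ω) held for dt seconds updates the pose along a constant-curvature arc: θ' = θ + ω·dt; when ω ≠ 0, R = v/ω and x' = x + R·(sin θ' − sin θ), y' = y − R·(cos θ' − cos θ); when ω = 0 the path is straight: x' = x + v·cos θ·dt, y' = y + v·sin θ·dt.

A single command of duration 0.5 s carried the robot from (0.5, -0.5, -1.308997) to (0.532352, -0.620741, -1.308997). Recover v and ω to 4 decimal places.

Δθ = -1.308997 − -1.308997 = 0.000000
ω = Δθ/dt = 0.000000/0.5 = 0.0000
ω = 0 → v = (Δx·cos θ + Δy·sin θ)/dt = 0.2500

v = 0.2500, ω = 0.0000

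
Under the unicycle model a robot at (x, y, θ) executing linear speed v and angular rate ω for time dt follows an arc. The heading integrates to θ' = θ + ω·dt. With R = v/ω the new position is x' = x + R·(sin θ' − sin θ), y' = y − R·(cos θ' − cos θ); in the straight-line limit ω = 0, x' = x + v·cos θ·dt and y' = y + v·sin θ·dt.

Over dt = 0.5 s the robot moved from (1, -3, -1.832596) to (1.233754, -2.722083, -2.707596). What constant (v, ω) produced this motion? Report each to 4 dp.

v = -0.7500, ω = -1.7500

Δθ = -2.707596 − -1.832596 = -0.875000
ω = Δθ/dt = -0.875000/0.5 = -1.7500
R = −Δy/(cos θ' − cos θ) = 0.4286
v = R·ω = 0.4286·-1.7500 = -0.7500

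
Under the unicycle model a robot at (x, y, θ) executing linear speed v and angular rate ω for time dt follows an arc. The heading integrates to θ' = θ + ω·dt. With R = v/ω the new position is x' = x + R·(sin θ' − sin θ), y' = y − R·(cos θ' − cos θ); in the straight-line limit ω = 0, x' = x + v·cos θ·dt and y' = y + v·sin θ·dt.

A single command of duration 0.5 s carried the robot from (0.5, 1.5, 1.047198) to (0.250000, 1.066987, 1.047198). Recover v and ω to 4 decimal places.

v = -1.0000, ω = 0.0000

Δθ = 1.047198 − 1.047198 = 0.000000
ω = Δθ/dt = 0.000000/0.5 = 0.0000
ω = 0 → v = (Δx·cos θ + Δy·sin θ)/dt = -1.0000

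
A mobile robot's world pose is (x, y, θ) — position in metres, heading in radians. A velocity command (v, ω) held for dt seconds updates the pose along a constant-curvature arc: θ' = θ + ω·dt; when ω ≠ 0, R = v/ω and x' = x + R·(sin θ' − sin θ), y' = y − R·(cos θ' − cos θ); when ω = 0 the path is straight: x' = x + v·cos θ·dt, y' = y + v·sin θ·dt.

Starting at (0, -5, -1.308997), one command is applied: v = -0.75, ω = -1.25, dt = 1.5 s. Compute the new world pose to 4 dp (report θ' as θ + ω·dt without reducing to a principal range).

(0.6050, -4.2452, -3.1840)

θ' = -1.3090 + -1.25·1.5 = -3.1840
R = v/ω = -0.75/-1.25 = 0.6000
x' = 0 + 0.6000·(sin -3.1840 − sin -1.3090) = 0.6050
y' = -5 − 0.6000·(cos -3.1840 − cos -1.3090) = -4.2452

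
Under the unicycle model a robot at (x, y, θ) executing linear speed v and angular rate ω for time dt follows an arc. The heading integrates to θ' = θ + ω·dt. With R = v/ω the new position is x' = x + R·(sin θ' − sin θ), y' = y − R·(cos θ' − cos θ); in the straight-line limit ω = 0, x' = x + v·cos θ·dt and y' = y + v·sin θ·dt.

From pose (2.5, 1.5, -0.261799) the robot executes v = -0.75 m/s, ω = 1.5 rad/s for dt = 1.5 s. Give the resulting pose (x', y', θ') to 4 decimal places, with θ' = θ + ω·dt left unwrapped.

(1.9135, 0.8143, 1.9882)

θ' = -0.2618 + 1.5·1.5 = 1.9882
R = v/ω = -0.75/1.5 = -0.5000
x' = 2.5 + -0.5000·(sin 1.9882 − sin -0.2618) = 1.9135
y' = 1.5 − -0.5000·(cos 1.9882 − cos -0.2618) = 0.8143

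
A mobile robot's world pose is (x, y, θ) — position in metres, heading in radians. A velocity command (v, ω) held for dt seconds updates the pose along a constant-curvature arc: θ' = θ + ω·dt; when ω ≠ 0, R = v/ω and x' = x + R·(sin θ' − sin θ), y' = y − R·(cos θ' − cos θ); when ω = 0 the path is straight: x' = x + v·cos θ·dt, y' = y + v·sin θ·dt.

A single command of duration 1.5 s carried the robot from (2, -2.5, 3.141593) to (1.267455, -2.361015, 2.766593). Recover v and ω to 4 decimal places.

v = 0.5000, ω = -0.2500

Δθ = 2.766593 − 3.141593 = -0.375000
ω = Δθ/dt = -0.375000/1.5 = -0.2500
R = Δx/(sin θ' − sin θ) = -2.0000
v = R·ω = -2.0000·-0.2500 = 0.5000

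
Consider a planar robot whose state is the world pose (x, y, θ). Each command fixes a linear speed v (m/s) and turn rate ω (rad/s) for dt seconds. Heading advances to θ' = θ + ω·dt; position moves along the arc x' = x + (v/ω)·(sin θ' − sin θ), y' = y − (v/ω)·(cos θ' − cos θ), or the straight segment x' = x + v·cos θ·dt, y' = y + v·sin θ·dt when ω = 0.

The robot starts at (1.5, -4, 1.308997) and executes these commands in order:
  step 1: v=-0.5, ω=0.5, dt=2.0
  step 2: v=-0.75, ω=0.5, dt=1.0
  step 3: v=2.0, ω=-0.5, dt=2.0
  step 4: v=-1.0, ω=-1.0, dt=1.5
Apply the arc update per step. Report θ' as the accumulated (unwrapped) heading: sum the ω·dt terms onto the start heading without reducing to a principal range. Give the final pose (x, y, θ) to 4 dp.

(-0.9027, -3.6918, 0.3090)

step 1: θ'=2.3090 (R=-1.0000) → pose (1.7262, -4.9318, 2.3090)
step 2: θ'=2.8090 (R=-1.5000) → pose (2.3460, -5.3401, 2.8090)
step 3: θ'=1.8090 (R=-4.0000) → pose (-0.2350, -2.5032, 1.8090)
step 4: θ'=0.3090 (R=1.0000) → pose (-0.9027, -3.6918, 0.3090)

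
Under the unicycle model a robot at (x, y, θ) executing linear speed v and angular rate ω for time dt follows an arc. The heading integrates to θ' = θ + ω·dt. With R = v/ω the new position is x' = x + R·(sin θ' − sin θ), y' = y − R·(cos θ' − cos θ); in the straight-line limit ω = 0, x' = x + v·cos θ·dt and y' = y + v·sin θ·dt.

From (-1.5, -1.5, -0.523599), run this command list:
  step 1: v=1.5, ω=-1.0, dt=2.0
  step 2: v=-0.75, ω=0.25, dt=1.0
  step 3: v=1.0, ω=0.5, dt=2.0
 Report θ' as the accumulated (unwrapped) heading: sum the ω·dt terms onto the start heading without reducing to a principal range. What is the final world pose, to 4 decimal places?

step 1: θ'=-2.5236 (R=-1.5000) → pose (-1.3809, -4.0216, -2.5236)
step 2: θ'=-2.2736 (R=-3.0000) → pose (-0.8300, -3.5156, -2.2736)
step 3: θ'=-1.2736 (R=2.0000) → pose (-1.2163, -5.3940, -1.2736)

(-1.2163, -5.3940, -1.2736)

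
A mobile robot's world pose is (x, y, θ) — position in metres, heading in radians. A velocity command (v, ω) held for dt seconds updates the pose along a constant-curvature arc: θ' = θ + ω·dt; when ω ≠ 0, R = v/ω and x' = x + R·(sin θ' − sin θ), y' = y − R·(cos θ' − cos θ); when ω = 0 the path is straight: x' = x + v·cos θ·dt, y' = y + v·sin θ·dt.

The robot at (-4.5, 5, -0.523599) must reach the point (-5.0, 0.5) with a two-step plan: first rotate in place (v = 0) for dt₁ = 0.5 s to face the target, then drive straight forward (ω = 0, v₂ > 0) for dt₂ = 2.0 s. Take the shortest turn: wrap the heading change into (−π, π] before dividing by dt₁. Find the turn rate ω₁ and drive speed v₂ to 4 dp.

heading to target = atan2(0.5−5, -5−-4.5) = -1.6815
Δθ = wrap(-1.6815 − -0.5236) = -1.1579; ω₁ = Δθ/dt₁ = -2.3157
distance = √((-5−-4.5)² + (0.5−5)²) = 4.5277; v₂ = distance/dt₂ = 2.2638

ω₁ = -2.3157, v₂ = 2.2638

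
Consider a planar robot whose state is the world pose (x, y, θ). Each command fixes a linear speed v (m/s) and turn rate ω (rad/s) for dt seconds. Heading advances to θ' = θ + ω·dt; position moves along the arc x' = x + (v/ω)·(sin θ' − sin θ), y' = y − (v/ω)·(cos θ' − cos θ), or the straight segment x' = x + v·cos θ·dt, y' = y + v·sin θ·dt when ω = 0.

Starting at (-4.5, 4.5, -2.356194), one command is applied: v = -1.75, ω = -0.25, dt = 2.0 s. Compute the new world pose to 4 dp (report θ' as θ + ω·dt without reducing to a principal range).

θ' = -2.3562 + -0.25·2.0 = -2.8562
R = v/ω = -1.75/-0.25 = 7.0000
x' = -4.5 + 7.0000·(sin -2.8562 − sin -2.3562) = -1.5210
y' = 4.5 − 7.0000·(cos -2.8562 − cos -2.3562) = 6.2671

(-1.5210, 6.2671, -2.8562)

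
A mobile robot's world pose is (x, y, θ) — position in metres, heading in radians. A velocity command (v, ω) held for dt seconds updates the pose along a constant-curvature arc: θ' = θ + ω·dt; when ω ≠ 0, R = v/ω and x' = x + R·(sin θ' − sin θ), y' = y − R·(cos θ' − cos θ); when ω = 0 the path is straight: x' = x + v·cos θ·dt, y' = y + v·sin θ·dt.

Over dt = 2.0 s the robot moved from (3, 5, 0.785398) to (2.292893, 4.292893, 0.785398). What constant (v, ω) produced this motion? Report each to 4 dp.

Δθ = 0.785398 − 0.785398 = 0.000000
ω = Δθ/dt = 0.000000/2.0 = 0.0000
ω = 0 → v = (Δx·cos θ + Δy·sin θ)/dt = -0.5000

v = -0.5000, ω = 0.0000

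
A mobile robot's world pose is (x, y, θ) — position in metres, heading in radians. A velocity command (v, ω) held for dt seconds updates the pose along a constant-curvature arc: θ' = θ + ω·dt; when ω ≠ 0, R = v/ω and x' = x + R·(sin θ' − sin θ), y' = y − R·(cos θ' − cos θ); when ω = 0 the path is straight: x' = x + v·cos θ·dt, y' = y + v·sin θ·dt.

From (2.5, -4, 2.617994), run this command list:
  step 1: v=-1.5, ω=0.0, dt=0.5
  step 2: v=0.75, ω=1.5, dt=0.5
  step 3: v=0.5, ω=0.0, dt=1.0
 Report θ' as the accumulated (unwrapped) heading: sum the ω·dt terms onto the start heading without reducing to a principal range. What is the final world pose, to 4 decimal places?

(2.3000, -4.4330, 3.3680)

step 1: θ'=2.6180 (straight) → pose (3.1495, -4.3750, 2.6180)
step 2: θ'=3.3680 (R=0.5000) → pose (2.7873, -4.3208, 3.3680)
step 3: θ'=3.3680 (straight) → pose (2.3000, -4.4330, 3.3680)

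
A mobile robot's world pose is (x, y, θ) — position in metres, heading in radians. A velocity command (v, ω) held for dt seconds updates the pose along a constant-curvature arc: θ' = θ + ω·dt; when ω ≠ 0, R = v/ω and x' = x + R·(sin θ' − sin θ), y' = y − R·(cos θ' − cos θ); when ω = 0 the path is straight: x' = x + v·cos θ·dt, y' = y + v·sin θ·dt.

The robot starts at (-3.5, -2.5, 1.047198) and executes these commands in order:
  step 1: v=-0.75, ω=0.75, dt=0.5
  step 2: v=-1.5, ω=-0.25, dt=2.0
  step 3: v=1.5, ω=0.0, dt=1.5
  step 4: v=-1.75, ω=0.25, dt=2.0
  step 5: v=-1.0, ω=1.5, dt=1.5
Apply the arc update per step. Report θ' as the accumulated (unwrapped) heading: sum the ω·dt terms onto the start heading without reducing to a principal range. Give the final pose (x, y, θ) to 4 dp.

(-3.7637, -7.6608, 3.6722)

step 1: θ'=1.4222 (R=-1.0000) → pose (-3.6230, -2.8519, 1.4222)
step 2: θ'=0.9222 (R=6.0000) → pose (-4.7752, -5.5881, 0.9222)
step 3: θ'=0.9222 (straight) → pose (-3.4161, -3.7950, 0.9222)
step 4: θ'=1.4222 (R=-7.0000) → pose (-4.7604, -6.9871, 1.4222)
step 5: θ'=3.6722 (R=-0.6667) → pose (-3.7637, -7.6608, 3.6722)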